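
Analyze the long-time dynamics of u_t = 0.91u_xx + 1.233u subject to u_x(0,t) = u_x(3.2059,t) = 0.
Long-time behavior: u grows unboundedly. With Neumann BCs the constant mode has diffusion eigenvalue 0, so any r > 0 makes it grow like e^(1.233t); solution grows exponentially.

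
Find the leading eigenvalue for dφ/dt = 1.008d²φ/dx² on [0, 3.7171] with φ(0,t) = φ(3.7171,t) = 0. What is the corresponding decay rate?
Eigenvalues: λₙ = 1.008n²π²/3.7171².
First three modes:
  n=1: λ₁ = 1.008π²/3.7171² ≈ 0.72
  n=2: λ₂ = 4.032π²/3.7171² ≈ 2.88 (4× faster decay)
  n=3: λ₃ = 9.072π²/3.7171² ≈ 6.48 (9× faster decay)
As t → ∞, higher modes decay exponentially faster. The n=1 mode dominates: φ ~ c₁ sin(πx/3.7171) e^{-λ₁t}.
Decay rate: λ₁ = 1.008π²/3.7171² ≈ 0.72.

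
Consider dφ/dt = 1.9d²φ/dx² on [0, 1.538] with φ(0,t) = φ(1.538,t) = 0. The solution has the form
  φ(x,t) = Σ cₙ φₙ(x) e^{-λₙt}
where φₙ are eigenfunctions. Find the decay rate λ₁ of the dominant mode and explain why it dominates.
Eigenvalues: λₙ = 1.9n²π²/1.538².
First three modes:
  n=1: λ₁ = 1.9π²/1.538² ≈ 7.928
  n=2: λ₂ = 7.6π²/1.538² ≈ 31.71 (4× faster decay)
  n=3: λ₃ = 17.1π²/1.538² ≈ 71.348 (9× faster decay)
As t → ∞, higher modes decay exponentially faster. The n=1 mode dominates: φ ~ c₁ sin(πx/1.538) e^{-λ₁t}.
Decay rate: λ₁ = 1.9π²/1.538² ≈ 7.928.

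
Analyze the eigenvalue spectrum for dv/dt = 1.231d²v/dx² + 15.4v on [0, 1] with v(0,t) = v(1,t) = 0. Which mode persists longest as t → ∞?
Eigenvalues: λₙ = 1.231n²π²/1² - 15.4.
First three modes:
  n=1: λ₁ = 1.231π² - 15.4 ≈ -3.251
  n=2: λ₂ = 4.924π² - 15.4 ≈ 33.198
  n=3: λ₃ = 11.079π² - 15.4 ≈ 93.945
Since 1.231π² ≈ 12.149 < 15.4, λ₁ < 0.
The n=1 mode grows fastest (−λₙ is largest for n=1) → dominates.
Asymptotic: v ~ c₁ sin(πx/1) e^{3.251t} (exponential growth at rate −λ₁ ≈ 3.251).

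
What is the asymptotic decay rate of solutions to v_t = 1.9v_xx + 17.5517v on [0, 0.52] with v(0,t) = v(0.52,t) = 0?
Eigenvalues: λₙ = 1.9n²π²/0.52² - 17.5517.
First three modes:
  n=1: λ₁ = 1.9π²/0.52² - 17.5517 ≈ 51.798
  n=2: λ₂ = 7.6π²/0.52² - 17.5517 ≈ 259.848
  n=3: λ₃ = 17.1π²/0.52² - 17.5517 ≈ 606.599
Since 1.9π²/0.52² ≈ 69.35 > 17.5517, all λₙ > 0.
The n=1 mode decays slowest → dominates as t → ∞.
Asymptotic: v ~ c₁ sin(πx/0.52) e^{-λ₁t} with decay rate λ₁ ≈ 51.798.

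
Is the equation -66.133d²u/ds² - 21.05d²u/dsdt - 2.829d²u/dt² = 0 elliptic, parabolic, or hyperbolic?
Computing B² - 4AC with A = -66.133, B = -21.05, C = -2.829: discriminant = -305.258528 (negative). Answer: elliptic.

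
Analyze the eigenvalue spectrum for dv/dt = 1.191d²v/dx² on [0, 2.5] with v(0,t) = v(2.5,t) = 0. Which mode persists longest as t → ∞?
Eigenvalues: λₙ = 1.191n²π²/2.5².
First three modes:
  n=1: λ₁ = 1.191π²/2.5² ≈ 1.881
  n=2: λ₂ = 4.764π²/2.5² ≈ 7.523 (4× faster decay)
  n=3: λ₃ = 10.719π²/2.5² ≈ 16.927 (9× faster decay)
As t → ∞, higher modes decay exponentially faster. The n=1 mode dominates: v ~ c₁ sin(πx/2.5) e^{-λ₁t}.
Decay rate: λ₁ = 1.191π²/2.5² ≈ 1.881.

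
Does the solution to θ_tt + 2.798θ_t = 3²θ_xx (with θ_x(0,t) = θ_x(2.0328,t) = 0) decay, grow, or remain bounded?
θ → constant (steady state). Damping (γ=2.798) dissipates the nonconstant modes; with Neumann BCs the spatial average obeys M''+γM'=0 and tends to a finite limit.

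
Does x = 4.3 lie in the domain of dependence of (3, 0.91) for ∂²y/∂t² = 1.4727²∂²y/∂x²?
Yes. The domain of dependence is [1.659843, 4.340157], and 4.3 ∈ [1.659843, 4.340157].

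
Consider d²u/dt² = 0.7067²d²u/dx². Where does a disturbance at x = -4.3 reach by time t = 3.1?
Domain of influence: [-6.49077, -2.10923]. Data at x = -4.3 spreads outward at speed 0.7067.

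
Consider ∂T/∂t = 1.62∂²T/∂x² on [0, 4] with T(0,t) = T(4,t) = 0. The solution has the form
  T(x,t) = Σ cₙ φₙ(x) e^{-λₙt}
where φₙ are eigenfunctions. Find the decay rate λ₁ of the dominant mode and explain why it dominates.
Eigenvalues: λₙ = 1.62n²π²/4².
First three modes:
  n=1: λ₁ = 1.62π²/4² ≈ 0.999
  n=2: λ₂ = 6.48π²/4² ≈ 3.997 (4× faster decay)
  n=3: λ₃ = 14.58π²/4² ≈ 8.994 (9× faster decay)
As t → ∞, higher modes decay exponentially faster. The n=1 mode dominates: T ~ c₁ sin(πx/4) e^{-λ₁t}.
Decay rate: λ₁ = 1.62π²/4² ≈ 0.999.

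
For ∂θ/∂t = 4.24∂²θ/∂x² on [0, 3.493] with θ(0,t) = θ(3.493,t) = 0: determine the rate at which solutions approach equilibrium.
Eigenvalues: λₙ = 4.24n²π²/3.493².
First three modes:
  n=1: λ₁ = 4.24π²/3.493² ≈ 3.43
  n=2: λ₂ = 16.96π²/3.493² ≈ 13.719 (4× faster decay)
  n=3: λ₃ = 38.16π²/3.493² ≈ 30.868 (9× faster decay)
As t → ∞, higher modes decay exponentially faster. The n=1 mode dominates: θ ~ c₁ sin(πx/3.493) e^{-λ₁t}.
Decay rate: λ₁ = 4.24π²/3.493² ≈ 3.43.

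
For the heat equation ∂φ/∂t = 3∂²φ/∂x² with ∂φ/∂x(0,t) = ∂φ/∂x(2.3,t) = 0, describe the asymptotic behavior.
φ → constant (steady state). Heat is conserved (no flux at boundaries); solution approaches the spatial average.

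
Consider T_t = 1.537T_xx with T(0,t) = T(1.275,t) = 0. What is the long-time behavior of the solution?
As t → ∞, T → 0. Heat diffuses out through both boundaries.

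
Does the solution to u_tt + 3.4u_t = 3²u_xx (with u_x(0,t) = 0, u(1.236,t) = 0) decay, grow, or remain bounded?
u → 0. Damping (γ=3.4) dissipates energy; oscillations decay exponentially.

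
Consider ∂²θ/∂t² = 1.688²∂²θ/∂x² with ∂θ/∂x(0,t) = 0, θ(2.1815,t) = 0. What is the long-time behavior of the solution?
As t → ∞, θ oscillates (no decay). Energy is conserved; the solution oscillates indefinitely as standing waves.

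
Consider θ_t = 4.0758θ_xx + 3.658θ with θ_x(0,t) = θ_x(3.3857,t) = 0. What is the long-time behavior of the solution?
As t → ∞, θ grows unboundedly. With Neumann BCs the constant mode has diffusion eigenvalue 0, so any r > 0 makes it grow like e^(3.658t); solution grows exponentially.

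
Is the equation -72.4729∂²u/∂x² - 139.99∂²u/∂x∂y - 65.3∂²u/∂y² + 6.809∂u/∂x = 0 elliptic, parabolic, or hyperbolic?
Computing B² - 4AC with A = -72.4729, B = -139.99, C = -65.3: discriminant = 667.27862 (positive). Answer: hyperbolic.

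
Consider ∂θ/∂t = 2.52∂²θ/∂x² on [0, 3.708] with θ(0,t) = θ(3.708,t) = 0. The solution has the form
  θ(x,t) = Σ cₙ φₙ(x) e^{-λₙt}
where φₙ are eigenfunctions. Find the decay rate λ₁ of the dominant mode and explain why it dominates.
Eigenvalues: λₙ = 2.52n²π²/3.708².
First three modes:
  n=1: λ₁ = 2.52π²/3.708² ≈ 1.809
  n=2: λ₂ = 10.08π²/3.708² ≈ 7.236 (4× faster decay)
  n=3: λ₃ = 22.68π²/3.708² ≈ 16.28 (9× faster decay)
As t → ∞, higher modes decay exponentially faster. The n=1 mode dominates: θ ~ c₁ sin(πx/3.708) e^{-λ₁t}.
Decay rate: λ₁ = 2.52π²/3.708² ≈ 1.809.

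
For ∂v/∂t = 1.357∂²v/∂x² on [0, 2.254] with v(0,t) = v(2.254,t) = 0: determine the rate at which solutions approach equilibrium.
Eigenvalues: λₙ = 1.357n²π²/2.254².
First three modes:
  n=1: λ₁ = 1.357π²/2.254² ≈ 2.636
  n=2: λ₂ = 5.428π²/2.254² ≈ 10.545 (4× faster decay)
  n=3: λ₃ = 12.213π²/2.254² ≈ 23.725 (9× faster decay)
As t → ∞, higher modes decay exponentially faster. The n=1 mode dominates: v ~ c₁ sin(πx/2.254) e^{-λ₁t}.
Decay rate: λ₁ = 1.357π²/2.254² ≈ 2.636.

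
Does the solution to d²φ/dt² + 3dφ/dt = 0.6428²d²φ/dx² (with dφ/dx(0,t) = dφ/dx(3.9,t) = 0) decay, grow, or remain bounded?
φ → constant (steady state). Damping (γ=3) dissipates the nonconstant modes; with Neumann BCs the spatial average obeys M''+γM'=0 and tends to a finite limit.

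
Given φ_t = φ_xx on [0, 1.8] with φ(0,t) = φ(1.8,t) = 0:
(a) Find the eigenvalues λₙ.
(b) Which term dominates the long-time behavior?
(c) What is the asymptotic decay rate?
Eigenvalues: λₙ = n²π²/1.8².
First three modes:
  n=1: λ₁ = π²/1.8² ≈ 3.046
  n=2: λ₂ = 4π²/1.8² ≈ 12.185 (4× faster decay)
  n=3: λ₃ = 9π²/1.8² ≈ 27.416 (9× faster decay)
As t → ∞, higher modes decay exponentially faster. The n=1 mode dominates: φ ~ c₁ sin(πx/1.8) e^{-λ₁t}.
Decay rate: λ₁ = π²/1.8² ≈ 3.046.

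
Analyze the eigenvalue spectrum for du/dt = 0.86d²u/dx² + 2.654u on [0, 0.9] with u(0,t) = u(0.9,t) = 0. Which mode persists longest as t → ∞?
Eigenvalues: λₙ = 0.86n²π²/0.9² - 2.654.
First three modes:
  n=1: λ₁ = 0.86π²/0.9² - 2.654 ≈ 7.825
  n=2: λ₂ = 3.44π²/0.9² - 2.654 ≈ 39.261
  n=3: λ₃ = 7.74π²/0.9² - 2.654 ≈ 91.656
Since 0.86π²/0.9² ≈ 10.479 > 2.654, all λₙ > 0.
The n=1 mode decays slowest → dominates as t → ∞.
Asymptotic: u ~ c₁ sin(πx/0.9) e^{-λ₁t} with decay rate λ₁ ≈ 7.825.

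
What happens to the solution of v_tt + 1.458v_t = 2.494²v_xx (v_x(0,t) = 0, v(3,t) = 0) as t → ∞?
v → 0. Damping (γ=1.458) dissipates energy; oscillations decay exponentially.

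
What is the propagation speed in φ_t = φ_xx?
Infinite. The heat equation is parabolic, not hyperbolic, so disturbances propagate instantly.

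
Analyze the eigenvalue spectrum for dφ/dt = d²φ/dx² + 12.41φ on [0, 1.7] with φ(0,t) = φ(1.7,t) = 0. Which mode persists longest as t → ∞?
Eigenvalues: λₙ = n²π²/1.7² - 12.41.
First three modes:
  n=1: λ₁ = π²/1.7² - 12.41 ≈ -8.995
  n=2: λ₂ = 4π²/1.7² - 12.41 ≈ 1.25
  n=3: λ₃ = 9π²/1.7² - 12.41 ≈ 18.326
Since π²/1.7² ≈ 3.415 < 12.41, λ₁ < 0.
The n=1 mode grows fastest (−λₙ is largest for n=1) → dominates.
Asymptotic: φ ~ c₁ sin(πx/1.7) e^{8.995t} (exponential growth at rate −λ₁ ≈ 8.995).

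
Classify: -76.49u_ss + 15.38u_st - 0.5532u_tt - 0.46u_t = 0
Hyperbolic (discriminant = 67.287328).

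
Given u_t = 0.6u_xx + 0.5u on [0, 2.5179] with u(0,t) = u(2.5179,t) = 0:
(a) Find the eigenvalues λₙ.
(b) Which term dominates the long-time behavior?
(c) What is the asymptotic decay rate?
Eigenvalues: λₙ = 0.6n²π²/2.5179² - 0.5.
First three modes:
  n=1: λ₁ = 0.6π²/2.5179² - 0.5 ≈ 0.434
  n=2: λ₂ = 2.4π²/2.5179² - 0.5 ≈ 3.236
  n=3: λ₃ = 5.4π²/2.5179² - 0.5 ≈ 7.907
Since 0.6π²/2.5179² ≈ 0.934 > 0.5, all λₙ > 0.
The n=1 mode decays slowest → dominates as t → ∞.
Asymptotic: u ~ c₁ sin(πx/2.5179) e^{-λ₁t} with decay rate λ₁ ≈ 0.434.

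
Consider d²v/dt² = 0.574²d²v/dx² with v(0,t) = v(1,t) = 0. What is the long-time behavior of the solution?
As t → ∞, v oscillates (no decay). Energy is conserved; the solution oscillates indefinitely as standing waves.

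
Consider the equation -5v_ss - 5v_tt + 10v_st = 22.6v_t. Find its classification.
Rewriting in standard form: -5v_ss + 10v_st - 5v_tt - 22.6v_t = 0. Parabolic. (A = -5, B = 10, C = -5 gives B² - 4AC = 0.)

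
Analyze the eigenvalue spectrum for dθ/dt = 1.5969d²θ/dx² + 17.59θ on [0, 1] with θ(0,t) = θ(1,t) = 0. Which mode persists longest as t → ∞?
Eigenvalues: λₙ = 1.5969n²π²/1² - 17.59.
First three modes:
  n=1: λ₁ = 1.5969π² - 17.59 ≈ -1.829
  n=2: λ₂ = 6.3876π² - 17.59 ≈ 45.453
  n=3: λ₃ = 14.3721π² - 17.59 ≈ 124.257
Since 1.5969π² ≈ 15.761 < 17.59, λ₁ < 0.
The n=1 mode grows fastest (−λₙ is largest for n=1) → dominates.
Asymptotic: θ ~ c₁ sin(πx/1) e^{1.829t} (exponential growth at rate −λ₁ ≈ 1.829).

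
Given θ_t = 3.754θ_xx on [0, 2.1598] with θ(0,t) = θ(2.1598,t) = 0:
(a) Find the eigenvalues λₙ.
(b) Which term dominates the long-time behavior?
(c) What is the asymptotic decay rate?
Eigenvalues: λₙ = 3.754n²π²/2.1598².
First three modes:
  n=1: λ₁ = 3.754π²/2.1598² ≈ 7.943
  n=2: λ₂ = 15.016π²/2.1598² ≈ 31.771 (4× faster decay)
  n=3: λ₃ = 33.786π²/2.1598² ≈ 71.484 (9× faster decay)
As t → ∞, higher modes decay exponentially faster. The n=1 mode dominates: θ ~ c₁ sin(πx/2.1598) e^{-λ₁t}.
Decay rate: λ₁ = 3.754π²/2.1598² ≈ 7.943.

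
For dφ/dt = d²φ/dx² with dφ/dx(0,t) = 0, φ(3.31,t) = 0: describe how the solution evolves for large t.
φ → 0. Heat escapes through the Dirichlet boundary.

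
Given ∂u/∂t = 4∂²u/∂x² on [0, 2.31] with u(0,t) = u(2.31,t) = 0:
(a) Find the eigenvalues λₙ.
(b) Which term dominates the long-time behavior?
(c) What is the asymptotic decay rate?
Eigenvalues: λₙ = 4n²π²/2.31².
First three modes:
  n=1: λ₁ = 4π²/2.31² ≈ 7.398
  n=2: λ₂ = 16π²/2.31² ≈ 29.593 (4× faster decay)
  n=3: λ₃ = 36π²/2.31² ≈ 66.585 (9× faster decay)
As t → ∞, higher modes decay exponentially faster. The n=1 mode dominates: u ~ c₁ sin(πx/2.31) e^{-λ₁t}.
Decay rate: λ₁ = 4π²/2.31² ≈ 7.398.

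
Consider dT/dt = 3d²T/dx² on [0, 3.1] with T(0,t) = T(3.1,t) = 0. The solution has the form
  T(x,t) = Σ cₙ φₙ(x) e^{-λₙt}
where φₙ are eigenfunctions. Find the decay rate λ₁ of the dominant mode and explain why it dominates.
Eigenvalues: λₙ = 3n²π²/3.1².
First three modes:
  n=1: λ₁ = 3π²/3.1² ≈ 3.081
  n=2: λ₂ = 12π²/3.1² ≈ 12.324 (4× faster decay)
  n=3: λ₃ = 27π²/3.1² ≈ 27.729 (9× faster decay)
As t → ∞, higher modes decay exponentially faster. The n=1 mode dominates: T ~ c₁ sin(πx/3.1) e^{-λ₁t}.
Decay rate: λ₁ = 3π²/3.1² ≈ 3.081.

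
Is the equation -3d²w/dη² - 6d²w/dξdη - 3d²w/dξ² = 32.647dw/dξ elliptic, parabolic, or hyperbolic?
Rewriting in standard form: -3d²w/dξ² - 6d²w/dξdη - 3d²w/dη² - 32.647dw/dξ = 0. Computing B² - 4AC with A = -3, B = -6, C = -3: discriminant = 0 (zero). Answer: parabolic.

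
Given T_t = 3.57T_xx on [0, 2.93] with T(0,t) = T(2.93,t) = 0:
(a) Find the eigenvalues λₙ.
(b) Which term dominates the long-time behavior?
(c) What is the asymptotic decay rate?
Eigenvalues: λₙ = 3.57n²π²/2.93².
First three modes:
  n=1: λ₁ = 3.57π²/2.93² ≈ 4.104
  n=2: λ₂ = 14.28π²/2.93² ≈ 16.417 (4× faster decay)
  n=3: λ₃ = 32.13π²/2.93² ≈ 36.938 (9× faster decay)
As t → ∞, higher modes decay exponentially faster. The n=1 mode dominates: T ~ c₁ sin(πx/2.93) e^{-λ₁t}.
Decay rate: λ₁ = 3.57π²/2.93² ≈ 4.104.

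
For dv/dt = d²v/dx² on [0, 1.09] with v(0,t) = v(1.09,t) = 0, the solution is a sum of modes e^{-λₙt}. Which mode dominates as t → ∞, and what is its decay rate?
Eigenvalues: λₙ = n²π²/1.09².
First three modes:
  n=1: λ₁ = π²/1.09² ≈ 8.307
  n=2: λ₂ = 4π²/1.09² ≈ 33.228 (4× faster decay)
  n=3: λ₃ = 9π²/1.09² ≈ 74.763 (9× faster decay)
As t → ∞, higher modes decay exponentially faster. The n=1 mode dominates: v ~ c₁ sin(πx/1.09) e^{-λ₁t}.
Decay rate: λ₁ = π²/1.09² ≈ 8.307.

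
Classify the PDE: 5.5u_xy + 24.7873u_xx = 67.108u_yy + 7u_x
Rewriting in standard form: 24.7873u_xx + 5.5u_xy - 67.108u_yy - 7u_x = 0. A = 24.7873, B = 5.5, C = -67.108. Discriminant B² - 4AC = 6683.9545136. Since 6683.9545136 > 0, hyperbolic.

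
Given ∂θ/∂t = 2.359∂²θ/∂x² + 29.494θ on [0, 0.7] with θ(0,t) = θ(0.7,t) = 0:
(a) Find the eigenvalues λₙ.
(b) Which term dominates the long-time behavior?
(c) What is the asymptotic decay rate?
Eigenvalues: λₙ = 2.359n²π²/0.7² - 29.494.
First three modes:
  n=1: λ₁ = 2.359π²/0.7² - 29.494 ≈ 18.021
  n=2: λ₂ = 9.436π²/0.7² - 29.494 ≈ 160.566
  n=3: λ₃ = 21.231π²/0.7² - 29.494 ≈ 398.142
Since 2.359π²/0.7² ≈ 47.515 > 29.494, all λₙ > 0.
The n=1 mode decays slowest → dominates as t → ∞.
Asymptotic: θ ~ c₁ sin(πx/0.7) e^{-λ₁t} with decay rate λ₁ ≈ 18.021.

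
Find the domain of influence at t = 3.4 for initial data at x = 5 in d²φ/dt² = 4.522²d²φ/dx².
Domain of influence: [-10.3748, 20.3748]. Data at x = 5 spreads outward at speed 4.522.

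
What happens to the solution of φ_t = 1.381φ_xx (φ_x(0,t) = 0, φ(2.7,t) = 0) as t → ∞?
φ → 0. Heat escapes through the Dirichlet boundary.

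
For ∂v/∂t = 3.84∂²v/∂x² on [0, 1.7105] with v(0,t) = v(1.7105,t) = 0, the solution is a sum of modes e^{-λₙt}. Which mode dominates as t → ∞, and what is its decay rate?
Eigenvalues: λₙ = 3.84n²π²/1.7105².
First three modes:
  n=1: λ₁ = 3.84π²/1.7105² ≈ 12.953
  n=2: λ₂ = 15.36π²/1.7105² ≈ 51.814 (4× faster decay)
  n=3: λ₃ = 34.56π²/1.7105² ≈ 116.581 (9× faster decay)
As t → ∞, higher modes decay exponentially faster. The n=1 mode dominates: v ~ c₁ sin(πx/1.7105) e^{-λ₁t}.
Decay rate: λ₁ = 3.84π²/1.7105² ≈ 12.953.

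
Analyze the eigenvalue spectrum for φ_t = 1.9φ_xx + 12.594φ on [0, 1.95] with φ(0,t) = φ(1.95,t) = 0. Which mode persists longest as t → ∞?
Eigenvalues: λₙ = 1.9n²π²/1.95² - 12.594.
First three modes:
  n=1: λ₁ = 1.9π²/1.95² - 12.594 ≈ -7.662
  n=2: λ₂ = 7.6π²/1.95² - 12.594 ≈ 7.132
  n=3: λ₃ = 17.1π²/1.95² - 12.594 ≈ 31.79
Since 1.9π²/1.95² ≈ 4.932 < 12.594, λ₁ < 0.
The n=1 mode grows fastest (−λₙ is largest for n=1) → dominates.
Asymptotic: φ ~ c₁ sin(πx/1.95) e^{7.662t} (exponential growth at rate −λ₁ ≈ 7.662).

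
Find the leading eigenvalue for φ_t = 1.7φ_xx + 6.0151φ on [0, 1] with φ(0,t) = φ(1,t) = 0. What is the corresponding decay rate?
Eigenvalues: λₙ = 1.7n²π²/1² - 6.0151.
First three modes:
  n=1: λ₁ = 1.7π² - 6.0151 ≈ 10.763
  n=2: λ₂ = 6.8π² - 6.0151 ≈ 61.098
  n=3: λ₃ = 15.3π² - 6.0151 ≈ 144.99
Since 1.7π² ≈ 16.778 > 6.0151, all λₙ > 0.
The n=1 mode decays slowest → dominates as t → ∞.
Asymptotic: φ ~ c₁ sin(πx/1) e^{-λ₁t} with decay rate λ₁ ≈ 10.763.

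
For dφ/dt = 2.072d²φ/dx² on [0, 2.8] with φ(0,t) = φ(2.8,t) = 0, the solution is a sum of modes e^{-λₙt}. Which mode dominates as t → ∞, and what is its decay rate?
Eigenvalues: λₙ = 2.072n²π²/2.8².
First three modes:
  n=1: λ₁ = 2.072π²/2.8² ≈ 2.608
  n=2: λ₂ = 8.288π²/2.8² ≈ 10.434 (4× faster decay)
  n=3: λ₃ = 18.648π²/2.8² ≈ 23.476 (9× faster decay)
As t → ∞, higher modes decay exponentially faster. The n=1 mode dominates: φ ~ c₁ sin(πx/2.8) e^{-λ₁t}.
Decay rate: λ₁ = 2.072π²/2.8² ≈ 2.608.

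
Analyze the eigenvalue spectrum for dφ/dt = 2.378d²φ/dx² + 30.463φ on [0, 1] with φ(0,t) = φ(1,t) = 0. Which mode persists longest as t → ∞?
Eigenvalues: λₙ = 2.378n²π²/1² - 30.463.
First three modes:
  n=1: λ₁ = 2.378π² - 30.463 ≈ -6.993
  n=2: λ₂ = 9.512π² - 30.463 ≈ 63.417
  n=3: λ₃ = 21.402π² - 30.463 ≈ 180.766
Since 2.378π² ≈ 23.47 < 30.463, λ₁ < 0.
The n=1 mode grows fastest (−λₙ is largest for n=1) → dominates.
Asymptotic: φ ~ c₁ sin(πx/1) e^{6.993t} (exponential growth at rate −λ₁ ≈ 6.993).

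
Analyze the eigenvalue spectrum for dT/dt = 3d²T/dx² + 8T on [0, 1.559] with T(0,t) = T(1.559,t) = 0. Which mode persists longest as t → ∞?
Eigenvalues: λₙ = 3n²π²/1.559² - 8.
First three modes:
  n=1: λ₁ = 3π²/1.559² - 8 ≈ 4.182
  n=2: λ₂ = 12π²/1.559² - 8 ≈ 40.729
  n=3: λ₃ = 27π²/1.559² - 8 ≈ 101.641
Since 3π²/1.559² ≈ 12.182 > 8, all λₙ > 0.
The n=1 mode decays slowest → dominates as t → ∞.
Asymptotic: T ~ c₁ sin(πx/1.559) e^{-λ₁t} with decay rate λ₁ ≈ 4.182.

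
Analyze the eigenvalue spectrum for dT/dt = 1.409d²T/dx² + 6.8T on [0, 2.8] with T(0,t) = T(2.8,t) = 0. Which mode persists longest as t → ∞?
Eigenvalues: λₙ = 1.409n²π²/2.8² - 6.8.
First three modes:
  n=1: λ₁ = 1.409π²/2.8² - 6.8 ≈ -5.026
  n=2: λ₂ = 5.636π²/2.8² - 6.8 ≈ 0.295
  n=3: λ₃ = 12.681π²/2.8² - 6.8 ≈ 9.164
Since 1.409π²/2.8² ≈ 1.774 < 6.8, λ₁ < 0.
The n=1 mode grows fastest (−λₙ is largest for n=1) → dominates.
Asymptotic: T ~ c₁ sin(πx/2.8) e^{5.026t} (exponential growth at rate −λ₁ ≈ 5.026).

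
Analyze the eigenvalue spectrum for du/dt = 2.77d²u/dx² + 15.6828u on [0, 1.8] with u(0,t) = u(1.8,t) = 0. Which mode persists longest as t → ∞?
Eigenvalues: λₙ = 2.77n²π²/1.8² - 15.6828.
First three modes:
  n=1: λ₁ = 2.77π²/1.8² - 15.6828 ≈ -7.245
  n=2: λ₂ = 11.08π²/1.8² - 15.6828 ≈ 18.069
  n=3: λ₃ = 24.93π²/1.8² - 15.6828 ≈ 60.258
Since 2.77π²/1.8² ≈ 8.438 < 15.6828, λ₁ < 0.
The n=1 mode grows fastest (−λₙ is largest for n=1) → dominates.
Asymptotic: u ~ c₁ sin(πx/1.8) e^{7.245t} (exponential growth at rate −λ₁ ≈ 7.245).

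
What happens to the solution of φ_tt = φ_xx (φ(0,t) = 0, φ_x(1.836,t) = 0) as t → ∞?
φ oscillates (no decay). Energy is conserved; the solution oscillates indefinitely as standing waves.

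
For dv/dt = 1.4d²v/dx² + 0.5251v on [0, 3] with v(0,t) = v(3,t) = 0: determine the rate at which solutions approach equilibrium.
Eigenvalues: λₙ = 1.4n²π²/3² - 0.5251.
First three modes:
  n=1: λ₁ = 1.4π²/3² - 0.5251 ≈ 1.01
  n=2: λ₂ = 5.6π²/3² - 0.5251 ≈ 5.616
  n=3: λ₃ = 12.6π²/3² - 0.5251 ≈ 13.292
Since 1.4π²/3² ≈ 1.535 > 0.5251, all λₙ > 0.
The n=1 mode decays slowest → dominates as t → ∞.
Asymptotic: v ~ c₁ sin(πx/3) e^{-λ₁t} with decay rate λ₁ ≈ 1.01.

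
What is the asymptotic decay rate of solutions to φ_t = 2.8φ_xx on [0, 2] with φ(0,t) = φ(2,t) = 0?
Eigenvalues: λₙ = 2.8n²π²/2².
First three modes:
  n=1: λ₁ = 2.8π²/2² ≈ 6.909
  n=2: λ₂ = 11.2π²/2² ≈ 27.635 (4× faster decay)
  n=3: λ₃ = 25.2π²/2² ≈ 62.179 (9× faster decay)
As t → ∞, higher modes decay exponentially faster. The n=1 mode dominates: φ ~ c₁ sin(πx/2) e^{-λ₁t}.
Decay rate: λ₁ = 2.8π²/2² ≈ 6.909.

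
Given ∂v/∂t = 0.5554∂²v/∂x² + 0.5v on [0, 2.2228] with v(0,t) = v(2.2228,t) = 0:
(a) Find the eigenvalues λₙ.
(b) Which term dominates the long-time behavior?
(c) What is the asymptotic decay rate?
Eigenvalues: λₙ = 0.5554n²π²/2.2228² - 0.5.
First three modes:
  n=1: λ₁ = 0.5554π²/2.2228² - 0.5 ≈ 0.609
  n=2: λ₂ = 2.2216π²/2.2228² - 0.5 ≈ 3.938
  n=3: λ₃ = 4.9986π²/2.2228² - 0.5 ≈ 9.485
Since 0.5554π²/2.2228² ≈ 1.109 > 0.5, all λₙ > 0.
The n=1 mode decays slowest → dominates as t → ∞.
Asymptotic: v ~ c₁ sin(πx/2.2228) e^{-λ₁t} with decay rate λ₁ ≈ 0.609.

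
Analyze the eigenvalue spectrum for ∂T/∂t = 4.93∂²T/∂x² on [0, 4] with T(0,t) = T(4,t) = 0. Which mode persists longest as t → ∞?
Eigenvalues: λₙ = 4.93n²π²/4².
First three modes:
  n=1: λ₁ = 4.93π²/4² ≈ 3.041
  n=2: λ₂ = 19.72π²/4² ≈ 12.164 (4× faster decay)
  n=3: λ₃ = 44.37π²/4² ≈ 27.37 (9× faster decay)
As t → ∞, higher modes decay exponentially faster. The n=1 mode dominates: T ~ c₁ sin(πx/4) e^{-λ₁t}.
Decay rate: λ₁ = 4.93π²/4² ≈ 3.041.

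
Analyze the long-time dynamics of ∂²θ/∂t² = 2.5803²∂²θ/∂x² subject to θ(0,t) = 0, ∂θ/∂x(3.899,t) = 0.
Long-time behavior: θ oscillates (no decay). Energy is conserved; the solution oscillates indefinitely as standing waves.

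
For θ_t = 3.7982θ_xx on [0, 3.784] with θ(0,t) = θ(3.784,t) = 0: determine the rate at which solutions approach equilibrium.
Eigenvalues: λₙ = 3.7982n²π²/3.784².
First three modes:
  n=1: λ₁ = 3.7982π²/3.784² ≈ 2.618
  n=2: λ₂ = 15.1928π²/3.784² ≈ 10.472 (4× faster decay)
  n=3: λ₃ = 34.1838π²/3.784² ≈ 23.562 (9× faster decay)
As t → ∞, higher modes decay exponentially faster. The n=1 mode dominates: θ ~ c₁ sin(πx/3.784) e^{-λ₁t}.
Decay rate: λ₁ = 3.7982π²/3.784² ≈ 2.618.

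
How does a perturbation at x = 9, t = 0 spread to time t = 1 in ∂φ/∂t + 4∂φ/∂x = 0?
At x = 13. The characteristic carries data from (9, 0) to (13, 1).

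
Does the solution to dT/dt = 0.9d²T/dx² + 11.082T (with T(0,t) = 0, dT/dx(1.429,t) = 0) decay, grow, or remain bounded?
T grows unboundedly. Reaction dominates diffusion (r=11.082 > κπ²/(4L²)≈1.09); solution grows exponentially.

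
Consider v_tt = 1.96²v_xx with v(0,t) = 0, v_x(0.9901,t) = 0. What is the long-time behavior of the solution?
As t → ∞, v oscillates (no decay). Energy is conserved; the solution oscillates indefinitely as standing waves.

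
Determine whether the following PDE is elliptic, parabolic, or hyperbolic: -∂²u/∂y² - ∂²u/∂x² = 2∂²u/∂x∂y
Rewriting in standard form: -∂²u/∂x² - 2∂²u/∂x∂y - ∂²u/∂y² = 0. Coefficients: A = -1, B = -2, C = -1. B² - 4AC = 0, which is zero, so the equation is parabolic.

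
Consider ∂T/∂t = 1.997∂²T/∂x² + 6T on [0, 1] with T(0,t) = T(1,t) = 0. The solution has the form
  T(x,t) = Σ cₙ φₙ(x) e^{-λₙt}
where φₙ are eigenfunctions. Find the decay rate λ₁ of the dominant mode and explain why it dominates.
Eigenvalues: λₙ = 1.997n²π²/1² - 6.
First three modes:
  n=1: λ₁ = 1.997π² - 6 ≈ 13.71
  n=2: λ₂ = 7.988π² - 6 ≈ 72.838
  n=3: λ₃ = 17.973π² - 6 ≈ 171.386
Since 1.997π² ≈ 19.71 > 6, all λₙ > 0.
The n=1 mode decays slowest → dominates as t → ∞.
Asymptotic: T ~ c₁ sin(πx/1) e^{-λ₁t} with decay rate λ₁ ≈ 13.71.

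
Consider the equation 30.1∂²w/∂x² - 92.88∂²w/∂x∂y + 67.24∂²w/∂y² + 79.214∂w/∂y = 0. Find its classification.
Hyperbolic. (A = 30.1, B = -92.88, C = 67.24 gives B² - 4AC = 530.9984.)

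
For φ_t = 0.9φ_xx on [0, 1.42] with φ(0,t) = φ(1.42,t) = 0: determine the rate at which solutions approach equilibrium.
Eigenvalues: λₙ = 0.9n²π²/1.42².
First three modes:
  n=1: λ₁ = 0.9π²/1.42² ≈ 4.405
  n=2: λ₂ = 3.6π²/1.42² ≈ 17.621 (4× faster decay)
  n=3: λ₃ = 8.1π²/1.42² ≈ 39.647 (9× faster decay)
As t → ∞, higher modes decay exponentially faster. The n=1 mode dominates: φ ~ c₁ sin(πx/1.42) e^{-λ₁t}.
Decay rate: λ₁ = 0.9π²/1.42² ≈ 4.405.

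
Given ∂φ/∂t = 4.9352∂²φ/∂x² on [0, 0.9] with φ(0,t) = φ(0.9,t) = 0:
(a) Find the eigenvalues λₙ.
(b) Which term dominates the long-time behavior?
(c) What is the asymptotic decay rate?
Eigenvalues: λₙ = 4.9352n²π²/0.9².
First three modes:
  n=1: λ₁ = 4.9352π²/0.9² ≈ 60.134
  n=2: λ₂ = 19.7408π²/0.9² ≈ 240.536 (4× faster decay)
  n=3: λ₃ = 44.4168π²/0.9² ≈ 541.205 (9× faster decay)
As t → ∞, higher modes decay exponentially faster. The n=1 mode dominates: φ ~ c₁ sin(πx/0.9) e^{-λ₁t}.
Decay rate: λ₁ = 4.9352π²/0.9² ≈ 60.134.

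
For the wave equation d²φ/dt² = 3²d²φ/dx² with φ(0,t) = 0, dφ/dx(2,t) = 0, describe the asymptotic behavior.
φ oscillates (no decay). Energy is conserved; the solution oscillates indefinitely as standing waves.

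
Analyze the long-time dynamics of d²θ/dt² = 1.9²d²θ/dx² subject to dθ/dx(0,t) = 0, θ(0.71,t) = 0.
Long-time behavior: θ oscillates (no decay). Energy is conserved; the solution oscillates indefinitely as standing waves.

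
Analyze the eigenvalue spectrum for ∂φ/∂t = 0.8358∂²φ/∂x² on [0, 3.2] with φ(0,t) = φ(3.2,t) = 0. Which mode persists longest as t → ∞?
Eigenvalues: λₙ = 0.8358n²π²/3.2².
First three modes:
  n=1: λ₁ = 0.8358π²/3.2² ≈ 0.806
  n=2: λ₂ = 3.3432π²/3.2² ≈ 3.222 (4× faster decay)
  n=3: λ₃ = 7.5222π²/3.2² ≈ 7.25 (9× faster decay)
As t → ∞, higher modes decay exponentially faster. The n=1 mode dominates: φ ~ c₁ sin(πx/3.2) e^{-λ₁t}.
Decay rate: λ₁ = 0.8358π²/3.2² ≈ 0.806.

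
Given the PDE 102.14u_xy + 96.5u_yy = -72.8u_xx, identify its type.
Rewriting in standard form: 72.8u_xx + 102.14u_xy + 96.5u_yy = 0. The second-order coefficients are A = 72.8, B = 102.14, C = 96.5. Since B² - 4AC = -17668.2204 < 0, this is an elliptic PDE.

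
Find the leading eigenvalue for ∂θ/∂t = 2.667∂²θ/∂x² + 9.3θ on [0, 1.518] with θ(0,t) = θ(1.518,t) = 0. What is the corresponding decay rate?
Eigenvalues: λₙ = 2.667n²π²/1.518² - 9.3.
First three modes:
  n=1: λ₁ = 2.667π²/1.518² - 9.3 ≈ 2.123
  n=2: λ₂ = 10.668π²/1.518² - 9.3 ≈ 36.392
  n=3: λ₃ = 24.003π²/1.518² - 9.3 ≈ 93.507
Since 2.667π²/1.518² ≈ 11.423 > 9.3, all λₙ > 0.
The n=1 mode decays slowest → dominates as t → ∞.
Asymptotic: θ ~ c₁ sin(πx/1.518) e^{-λ₁t} with decay rate λ₁ ≈ 2.123.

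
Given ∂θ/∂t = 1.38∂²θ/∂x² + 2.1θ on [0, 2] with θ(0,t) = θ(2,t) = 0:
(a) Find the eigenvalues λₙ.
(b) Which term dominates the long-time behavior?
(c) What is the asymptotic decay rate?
Eigenvalues: λₙ = 1.38n²π²/2² - 2.1.
First three modes:
  n=1: λ₁ = 1.38π²/2² - 2.1 ≈ 1.305
  n=2: λ₂ = 5.52π²/2² - 2.1 ≈ 11.52
  n=3: λ₃ = 12.42π²/2² - 2.1 ≈ 28.545
Since 1.38π²/2² ≈ 3.405 > 2.1, all λₙ > 0.
The n=1 mode decays slowest → dominates as t → ∞.
Asymptotic: θ ~ c₁ sin(πx/2) e^{-λ₁t} with decay rate λ₁ ≈ 1.305.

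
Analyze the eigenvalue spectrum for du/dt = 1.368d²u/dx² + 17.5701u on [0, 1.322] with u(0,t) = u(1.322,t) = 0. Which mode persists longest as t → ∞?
Eigenvalues: λₙ = 1.368n²π²/1.322² - 17.5701.
First three modes:
  n=1: λ₁ = 1.368π²/1.322² - 17.5701 ≈ -9.845
  n=2: λ₂ = 5.472π²/1.322² - 17.5701 ≈ 13.332
  n=3: λ₃ = 12.312π²/1.322² - 17.5701 ≈ 51.959
Since 1.368π²/1.322² ≈ 7.725 < 17.5701, λ₁ < 0.
The n=1 mode grows fastest (−λₙ is largest for n=1) → dominates.
Asymptotic: u ~ c₁ sin(πx/1.322) e^{9.845t} (exponential growth at rate −λ₁ ≈ 9.845).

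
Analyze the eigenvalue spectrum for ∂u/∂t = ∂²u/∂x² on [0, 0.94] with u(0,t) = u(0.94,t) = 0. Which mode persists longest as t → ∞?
Eigenvalues: λₙ = n²π²/0.94².
First three modes:
  n=1: λ₁ = π²/0.94² ≈ 11.17
  n=2: λ₂ = 4π²/0.94² ≈ 44.679 (4× faster decay)
  n=3: λ₃ = 9π²/0.94² ≈ 100.528 (9× faster decay)
As t → ∞, higher modes decay exponentially faster. The n=1 mode dominates: u ~ c₁ sin(πx/0.94) e^{-λ₁t}.
Decay rate: λ₁ = π²/0.94² ≈ 11.17.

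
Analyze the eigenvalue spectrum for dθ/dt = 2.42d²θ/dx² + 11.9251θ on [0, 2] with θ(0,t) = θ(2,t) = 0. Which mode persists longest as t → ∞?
Eigenvalues: λₙ = 2.42n²π²/2² - 11.9251.
First three modes:
  n=1: λ₁ = 2.42π²/2² - 11.9251 ≈ -5.954
  n=2: λ₂ = 9.68π²/2² - 11.9251 ≈ 11.959
  n=3: λ₃ = 21.78π²/2² - 11.9251 ≈ 41.815
Since 2.42π²/2² ≈ 5.971 < 11.9251, λ₁ < 0.
The n=1 mode grows fastest (−λₙ is largest for n=1) → dominates.
Asymptotic: θ ~ c₁ sin(πx/2) e^{5.954t} (exponential growth at rate −λ₁ ≈ 5.954).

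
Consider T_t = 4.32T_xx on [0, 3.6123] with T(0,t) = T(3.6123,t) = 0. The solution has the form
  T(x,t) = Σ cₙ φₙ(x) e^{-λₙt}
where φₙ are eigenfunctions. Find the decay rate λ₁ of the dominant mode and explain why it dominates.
Eigenvalues: λₙ = 4.32n²π²/3.6123².
First three modes:
  n=1: λ₁ = 4.32π²/3.6123² ≈ 3.268
  n=2: λ₂ = 17.28π²/3.6123² ≈ 13.07 (4× faster decay)
  n=3: λ₃ = 38.88π²/3.6123² ≈ 29.408 (9× faster decay)
As t → ∞, higher modes decay exponentially faster. The n=1 mode dominates: T ~ c₁ sin(πx/3.6123) e^{-λ₁t}.
Decay rate: λ₁ = 4.32π²/3.6123² ≈ 3.268.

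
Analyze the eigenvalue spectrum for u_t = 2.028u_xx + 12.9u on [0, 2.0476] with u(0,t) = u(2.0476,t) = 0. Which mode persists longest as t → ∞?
Eigenvalues: λₙ = 2.028n²π²/2.0476² - 12.9.
First three modes:
  n=1: λ₁ = 2.028π²/2.0476² - 12.9 ≈ -8.126
  n=2: λ₂ = 8.112π²/2.0476² - 12.9 ≈ 6.196
  n=3: λ₃ = 18.252π²/2.0476² - 12.9 ≈ 30.066
Since 2.028π²/2.0476² ≈ 4.774 < 12.9, λ₁ < 0.
The n=1 mode grows fastest (−λₙ is largest for n=1) → dominates.
Asymptotic: u ~ c₁ sin(πx/2.0476) e^{8.126t} (exponential growth at rate −λ₁ ≈ 8.126).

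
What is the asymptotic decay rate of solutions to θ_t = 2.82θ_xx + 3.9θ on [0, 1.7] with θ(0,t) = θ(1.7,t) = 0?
Eigenvalues: λₙ = 2.82n²π²/1.7² - 3.9.
First three modes:
  n=1: λ₁ = 2.82π²/1.7² - 3.9 ≈ 5.731
  n=2: λ₂ = 11.28π²/1.7² - 3.9 ≈ 34.622
  n=3: λ₃ = 25.38π²/1.7² - 3.9 ≈ 82.775
Since 2.82π²/1.7² ≈ 9.631 > 3.9, all λₙ > 0.
The n=1 mode decays slowest → dominates as t → ∞.
Asymptotic: θ ~ c₁ sin(πx/1.7) e^{-λ₁t} with decay rate λ₁ ≈ 5.731.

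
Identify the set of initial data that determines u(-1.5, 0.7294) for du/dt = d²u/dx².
The entire real line. The heat equation has infinite propagation speed: any initial disturbance instantly affects all points (though exponentially small far away).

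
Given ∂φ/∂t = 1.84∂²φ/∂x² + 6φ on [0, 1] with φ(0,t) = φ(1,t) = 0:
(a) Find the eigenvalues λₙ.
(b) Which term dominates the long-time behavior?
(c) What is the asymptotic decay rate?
Eigenvalues: λₙ = 1.84n²π²/1² - 6.
First three modes:
  n=1: λ₁ = 1.84π² - 6 ≈ 12.16
  n=2: λ₂ = 7.36π² - 6 ≈ 66.64
  n=3: λ₃ = 16.56π² - 6 ≈ 157.441
Since 1.84π² ≈ 18.16 > 6, all λₙ > 0.
The n=1 mode decays slowest → dominates as t → ∞.
Asymptotic: φ ~ c₁ sin(πx/1) e^{-λ₁t} with decay rate λ₁ ≈ 12.16.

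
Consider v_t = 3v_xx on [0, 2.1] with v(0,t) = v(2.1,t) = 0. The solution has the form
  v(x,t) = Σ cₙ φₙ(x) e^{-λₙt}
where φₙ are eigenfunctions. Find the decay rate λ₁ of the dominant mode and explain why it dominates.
Eigenvalues: λₙ = 3n²π²/2.1².
First three modes:
  n=1: λ₁ = 3π²/2.1² ≈ 6.714
  n=2: λ₂ = 12π²/2.1² ≈ 26.856 (4× faster decay)
  n=3: λ₃ = 27π²/2.1² ≈ 60.426 (9× faster decay)
As t → ∞, higher modes decay exponentially faster. The n=1 mode dominates: v ~ c₁ sin(πx/2.1) e^{-λ₁t}.
Decay rate: λ₁ = 3π²/2.1² ≈ 6.714.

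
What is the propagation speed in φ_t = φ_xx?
Infinite. The heat equation is parabolic, not hyperbolic, so disturbances propagate instantly.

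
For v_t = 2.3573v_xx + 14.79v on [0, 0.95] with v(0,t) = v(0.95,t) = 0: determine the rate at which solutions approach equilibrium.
Eigenvalues: λₙ = 2.3573n²π²/0.95² - 14.79.
First three modes:
  n=1: λ₁ = 2.3573π²/0.95² - 14.79 ≈ 10.989
  n=2: λ₂ = 9.4292π²/0.95² - 14.79 ≈ 88.326
  n=3: λ₃ = 21.2157π²/0.95² - 14.79 ≈ 217.222
Since 2.3573π²/0.95² ≈ 25.779 > 14.79, all λₙ > 0.
The n=1 mode decays slowest → dominates as t → ∞.
Asymptotic: v ~ c₁ sin(πx/0.95) e^{-λ₁t} with decay rate λ₁ ≈ 10.989.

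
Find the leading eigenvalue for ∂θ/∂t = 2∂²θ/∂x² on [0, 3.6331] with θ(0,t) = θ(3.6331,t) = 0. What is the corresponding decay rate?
Eigenvalues: λₙ = 2n²π²/3.6331².
First three modes:
  n=1: λ₁ = 2π²/3.6331² ≈ 1.495
  n=2: λ₂ = 8π²/3.6331² ≈ 5.982 (4× faster decay)
  n=3: λ₃ = 18π²/3.6331² ≈ 13.459 (9× faster decay)
As t → ∞, higher modes decay exponentially faster. The n=1 mode dominates: θ ~ c₁ sin(πx/3.6331) e^{-λ₁t}.
Decay rate: λ₁ = 2π²/3.6331² ≈ 1.495.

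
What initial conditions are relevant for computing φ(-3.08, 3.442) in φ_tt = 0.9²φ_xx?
Domain of dependence: [-6.1778, 0.0178]. Signals travel at speed 0.9, so data within |x - -3.08| ≤ 0.9·3.442 = 3.0978 can reach the point.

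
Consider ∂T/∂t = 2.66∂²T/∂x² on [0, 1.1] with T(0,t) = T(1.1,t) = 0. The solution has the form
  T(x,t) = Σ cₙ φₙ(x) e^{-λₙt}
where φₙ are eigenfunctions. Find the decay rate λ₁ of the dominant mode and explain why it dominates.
Eigenvalues: λₙ = 2.66n²π²/1.1².
First three modes:
  n=1: λ₁ = 2.66π²/1.1² ≈ 21.697
  n=2: λ₂ = 10.64π²/1.1² ≈ 86.787 (4× faster decay)
  n=3: λ₃ = 23.94π²/1.1² ≈ 195.271 (9× faster decay)
As t → ∞, higher modes decay exponentially faster. The n=1 mode dominates: T ~ c₁ sin(πx/1.1) e^{-λ₁t}.
Decay rate: λ₁ = 2.66π²/1.1² ≈ 21.697.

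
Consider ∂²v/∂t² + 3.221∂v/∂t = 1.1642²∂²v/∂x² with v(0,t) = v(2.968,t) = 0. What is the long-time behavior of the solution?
As t → ∞, v → 0. Damping (γ=3.221) dissipates energy; oscillations decay exponentially.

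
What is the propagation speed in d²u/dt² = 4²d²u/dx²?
Speed = 4. Information travels along characteristics x = x₀ ± 4t.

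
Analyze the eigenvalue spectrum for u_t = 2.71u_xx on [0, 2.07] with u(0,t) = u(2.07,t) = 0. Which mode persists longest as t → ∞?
Eigenvalues: λₙ = 2.71n²π²/2.07².
First three modes:
  n=1: λ₁ = 2.71π²/2.07² ≈ 6.242
  n=2: λ₂ = 10.84π²/2.07² ≈ 24.968 (4× faster decay)
  n=3: λ₃ = 24.39π²/2.07² ≈ 56.179 (9× faster decay)
As t → ∞, higher modes decay exponentially faster. The n=1 mode dominates: u ~ c₁ sin(πx/2.07) e^{-λ₁t}.
Decay rate: λ₁ = 2.71π²/2.07² ≈ 6.242.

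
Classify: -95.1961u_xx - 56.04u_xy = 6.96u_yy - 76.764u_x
Rewriting in standard form: -95.1961u_xx - 56.04u_xy - 6.96u_yy + 76.764u_x = 0. Hyperbolic (discriminant = 490.222176).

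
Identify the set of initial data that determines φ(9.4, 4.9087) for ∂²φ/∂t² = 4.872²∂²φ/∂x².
Domain of dependence: [-14.5151864, 33.3151864]. Signals travel at speed 4.872, so data within |x - 9.4| ≤ 4.872·4.9087 = 23.9151864 can reach the point.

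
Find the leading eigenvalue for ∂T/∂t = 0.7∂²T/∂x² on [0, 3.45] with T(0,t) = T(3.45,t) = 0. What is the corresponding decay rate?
Eigenvalues: λₙ = 0.7n²π²/3.45².
First three modes:
  n=1: λ₁ = 0.7π²/3.45² ≈ 0.58
  n=2: λ₂ = 2.8π²/3.45² ≈ 2.322 (4× faster decay)
  n=3: λ₃ = 6.3π²/3.45² ≈ 5.224 (9× faster decay)
As t → ∞, higher modes decay exponentially faster. The n=1 mode dominates: T ~ c₁ sin(πx/3.45) e^{-λ₁t}.
Decay rate: λ₁ = 0.7π²/3.45² ≈ 0.58.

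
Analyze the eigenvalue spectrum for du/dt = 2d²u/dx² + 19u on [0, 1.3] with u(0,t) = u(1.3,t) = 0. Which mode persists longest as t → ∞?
Eigenvalues: λₙ = 2n²π²/1.3² - 19.
First three modes:
  n=1: λ₁ = 2π²/1.3² - 19 ≈ -7.32
  n=2: λ₂ = 8π²/1.3² - 19 ≈ 27.72
  n=3: λ₃ = 18π²/1.3² - 19 ≈ 86.12
Since 2π²/1.3² ≈ 11.68 < 19, λ₁ < 0.
The n=1 mode grows fastest (−λₙ is largest for n=1) → dominates.
Asymptotic: u ~ c₁ sin(πx/1.3) e^{7.32t} (exponential growth at rate −λ₁ ≈ 7.32).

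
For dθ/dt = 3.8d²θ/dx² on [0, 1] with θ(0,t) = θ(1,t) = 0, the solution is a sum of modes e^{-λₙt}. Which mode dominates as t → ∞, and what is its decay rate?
Eigenvalues: λₙ = 3.8n²π².
First three modes:
  n=1: λ₁ = 3.8π² ≈ 37.504
  n=2: λ₂ = 15.2π² ≈ 150.018 (4× faster decay)
  n=3: λ₃ = 34.2π² ≈ 337.54 (9× faster decay)
As t → ∞, higher modes decay exponentially faster. The n=1 mode dominates: θ ~ c₁ sin(πx) e^{-λ₁t}.
Decay rate: λ₁ = 3.8π² ≈ 37.504.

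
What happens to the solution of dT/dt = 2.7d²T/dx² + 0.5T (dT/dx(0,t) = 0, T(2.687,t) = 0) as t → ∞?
T → 0. Diffusion dominates reaction (r=0.5 < κπ²/(4L²)≈0.92); solution decays.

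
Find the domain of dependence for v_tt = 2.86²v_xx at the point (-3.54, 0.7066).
Domain of dependence: [-5.560876, -1.519124]. Signals travel at speed 2.86, so data within |x - -3.54| ≤ 2.86·0.7066 = 2.020876 can reach the point.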